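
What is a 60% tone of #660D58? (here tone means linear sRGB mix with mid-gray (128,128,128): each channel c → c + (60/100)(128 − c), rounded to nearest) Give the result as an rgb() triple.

#660D58 is rgb(102, 13, 88).
A 60% tone moves each channel 60% toward 128:
  R: 102 + 0.6×(128−102) = 102 + 15.6 = 117.6 → 118
  G: 13 + 0.6×(128−13) = 13 + 69 = 82 → 82
  B: 88 + 24 = 112 → 112

rgb(118, 82, 112)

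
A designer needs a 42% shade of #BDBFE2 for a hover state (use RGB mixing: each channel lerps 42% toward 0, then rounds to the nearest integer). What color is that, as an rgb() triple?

rgb(110, 111, 131)

#BDBFE2 is rgb(189, 191, 226).
A 42% shade moves each channel 42% toward 0:
  R: 189 − 79.38 = 109.62 → 110
  G: 191 + 0.42×(0−191) = 191 − 80.22 = 110.78 → 111
  B: 226 − 94.92 = 131.08 → 131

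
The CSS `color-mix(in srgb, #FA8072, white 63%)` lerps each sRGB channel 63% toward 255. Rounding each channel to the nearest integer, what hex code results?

#FDD0CB

#FA8072 is rgb(250, 128, 114).
Lerp each channel 63% toward 255:
  R: 250 + 0.63×(255−250) = 250 + 3.15 = 253.15 → 253
  G: 128 + 80.01 = 208.01 → 208
  B: 114 + 88.83 = 202.83 → 203
rgb(253, 208, 203) = #FDD0CB.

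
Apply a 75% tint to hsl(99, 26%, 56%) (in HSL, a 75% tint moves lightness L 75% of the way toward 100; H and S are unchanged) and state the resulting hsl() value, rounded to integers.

hsl(99, 26%, 89%)

L moves 75% from 56 toward 100: 56 + 33 = 89 → 89.
H and S are unchanged.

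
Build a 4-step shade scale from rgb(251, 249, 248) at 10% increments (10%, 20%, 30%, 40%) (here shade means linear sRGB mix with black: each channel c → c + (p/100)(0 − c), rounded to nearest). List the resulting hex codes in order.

10%: (251 − 25.1 = 225.9→226, 249 − 24.9 = 224.1→224, 248 − 24.8 = 223.2→223) → #E2E0DF
20%: (251 − 50.2 = 200.8→201, 249 − 49.8 = 199.2→199, 248 − 49.6 = 198.4→198) → #C9C7C6
30%: (251 − 75.3 = 175.7→176, 249 − 74.7 = 174.3→174, 248 − 74.4 = 173.6→174) → #B0AEAE
40%: (251 − 100.4 = 150.6→151, 249 − 99.6 = 149.4→149, 248 − 99.2 = 148.8→149) → #979595

#E2E0DF, #C9C7C6, #B0AEAE, #979595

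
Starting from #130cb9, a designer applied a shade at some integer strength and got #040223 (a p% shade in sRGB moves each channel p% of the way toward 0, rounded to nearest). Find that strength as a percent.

81%

#130cb9 is rgb(19, 12, 185); #040223 is rgb(4, 2, 35).
On the B channel (widest range): 35 ≈ 185 + (p/100)(0 − 185), so p ≈ 100×(35 − 185)/(0 − 185) = -15000/-185 = 81.08.
p = 81 reproduces all three channels after rounding.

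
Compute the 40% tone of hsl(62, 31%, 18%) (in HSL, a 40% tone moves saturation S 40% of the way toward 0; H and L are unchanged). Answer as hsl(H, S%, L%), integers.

hsl(62, 19%, 18%)

S moves 40% from 31 toward 0: 31 − 12.4 = 18.6 → 19.
H and L are unchanged.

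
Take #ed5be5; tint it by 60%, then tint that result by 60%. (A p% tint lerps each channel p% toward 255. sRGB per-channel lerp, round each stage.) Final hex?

#fce5fb

#ed5be5 is rgb(237, 91, 229).
A 60% tint moves each channel 60% toward 255:
  R: 237 + 0.6×(255−237) = 237 + 10.8 = 247.8 → 248
  G: 91 + 0.6×(255−91) = 91 + 98.4 = 189.4 → 189
  B: 229 + 15.6 = 244.6 → 245
After the tint: rgb(248, 189, 245) = #f8bdf5.
A 60% tint moves each channel 60% toward 255:
  R: 248 + 4.2 = 252.2 → 252
  G: 189 + 0.6×(255−189) = 189 + 39.6 = 228.6 → 229
  B: 245 + 0.6×(255−245) = 245 + 6 = 251 → 251
rgb(252, 229, 251) = #fce5fb.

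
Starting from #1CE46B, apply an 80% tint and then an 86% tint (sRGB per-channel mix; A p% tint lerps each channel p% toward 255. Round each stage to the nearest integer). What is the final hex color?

#F9FEFB

#1CE46B is rgb(28, 228, 107).
Per channel, c → c + 0.8(255 − c):
  R: 28 + 181.6 = 209.6 → 210
  G: 228 + 0.8×(255−228) = 228 + 21.6 = 249.6 → 250
  B: 107 + 118.4 = 225.4 → 225
After the tint: rgb(210, 250, 225) = #D2FAE1.
Per channel, c → c + 0.86(255 − c):
  R: 210 + 0.86×(255−210) = 210 + 38.7 = 248.7 → 249
  G: 250 + 4.3 = 254.3 → 254
  B: 225 + 0.86×(255−225) = 225 + 25.8 = 250.8 → 251
rgb(249, 254, 251) = #F9FEFB.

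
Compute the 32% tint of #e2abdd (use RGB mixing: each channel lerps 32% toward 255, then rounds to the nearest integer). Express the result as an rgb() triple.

rgb(235, 198, 232)

#e2abdd is rgb(226, 171, 221).
Lerp each channel 32% toward 255:
  R: 226 + 0.32×(255−226) = 226 + 9.28 = 235.28 → 235
  G: 171 + 0.32×(255−171) = 171 + 26.88 = 197.88 → 198
  B: 221 + 10.88 = 231.88 → 232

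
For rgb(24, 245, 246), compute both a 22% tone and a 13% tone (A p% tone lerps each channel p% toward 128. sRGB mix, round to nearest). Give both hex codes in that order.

22% tone:
  R: 24 + 22.88 = 46.88 → 47
  G: 245 + 0.22×(128−245) = 245 − 25.74 = 219.26 → 219
  B: 246 − 25.96 = 220.04 → 220
  → #2fdbdc
13% tone:
  R: 24 + 0.13×(128−24) = 24 + 13.52 = 37.52 → 38
  G: 245 + 0.13×(128−245) = 245 − 15.21 = 229.79 → 230
  B: 246 − 15.34 = 230.66 → 231
  → #26e6e7

#2fdbdc, #26e6e7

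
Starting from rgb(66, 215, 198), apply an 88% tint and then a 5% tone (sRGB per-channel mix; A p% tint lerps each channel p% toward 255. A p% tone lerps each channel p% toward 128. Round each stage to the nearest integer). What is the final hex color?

#E3F4F2

Lerp each channel 88% toward 255:
  R: 66 + 166.32 = 232.32 → 232
  G: 215 + 0.88×(255−215) = 215 + 35.2 = 250.2 → 250
  B: 198 + 0.88×(255−198) = 198 + 50.16 = 248.16 → 248
After the tint: rgb(232, 250, 248) = #E8FAF8.
A 5% tone moves each channel 5% toward 128:
  R: 232 − 5.2 = 226.8 → 227
  G: 250 − 6.1 = 243.9 → 244
  B: 248 − 6 = 242 → 242
rgb(227, 244, 242) = #E3F4F2.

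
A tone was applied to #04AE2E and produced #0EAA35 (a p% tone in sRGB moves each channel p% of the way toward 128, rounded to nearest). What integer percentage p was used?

8%

#04AE2E is rgb(4, 174, 46); #0EAA35 is rgb(14, 170, 53).
On the R channel (widest range): 14 ≈ 4 + (p/100)(128 − 4), so p ≈ 100×(14 − 4)/(128 − 4) = 1000/124 = 8.06.
p = 8 reproduces all three channels after rounding.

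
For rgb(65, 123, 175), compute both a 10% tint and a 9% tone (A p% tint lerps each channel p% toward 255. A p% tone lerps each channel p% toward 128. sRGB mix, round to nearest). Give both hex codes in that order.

10% tint:
  R: 65 + 0.1×(255−65) = 65 + 19 = 84 → 84
  G: 123 + 0.1×(255−123) = 123 + 13.2 = 136.2 → 136
  B: 175 + 8 = 183 → 183
  → #5488B7
9% tone:
  R: 65 + 0.09×(128−65) = 65 + 5.67 = 70.67 → 71
  G: 123 + 0.09×(128−123) = 123 + 0.45 = 123.45 → 123
  B: 175 + 0.09×(128−175) = 175 − 4.23 = 170.77 → 171
  → #477BAB

#5488B7, #477BAB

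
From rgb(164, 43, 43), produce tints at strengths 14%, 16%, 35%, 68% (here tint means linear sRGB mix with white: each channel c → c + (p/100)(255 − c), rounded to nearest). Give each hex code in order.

#b14949, #b34d4d, #c47575, #e2bbbb

14%: (164 + 12.74 = 176.74→177, 43 + 29.68 = 72.68→73, 43 + 29.68 = 72.68→73) → #b14949
16%: (164 + 14.56 = 178.56→179, 43 + 33.92 = 76.92→77, 43 + 33.92 = 76.92→77) → #b34d4d
35%: (164 + 31.85 = 195.85→196, 43 + 74.2 = 117.2→117, 43 + 74.2 = 117.2→117) → #c47575
68%: (164 + 61.88 = 225.88→226, 43 + 144.16 = 187.16→187, 43 + 144.16 = 187.16→187) → #e2bbbb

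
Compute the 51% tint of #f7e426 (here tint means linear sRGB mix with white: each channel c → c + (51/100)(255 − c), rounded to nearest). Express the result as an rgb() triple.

rgb(251, 242, 149)

#f7e426 is rgb(247, 228, 38).
Lerp each channel 51% toward 255:
  R: 247 + 4.08 = 251.08 → 251
  G: 228 + 0.51×(255−228) = 228 + 13.77 = 241.77 → 242
  B: 38 + 0.51×(255−38) = 38 + 110.67 = 148.67 → 149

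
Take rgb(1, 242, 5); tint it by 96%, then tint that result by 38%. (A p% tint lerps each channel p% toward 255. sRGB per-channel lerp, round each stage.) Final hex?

Lerp each channel 96% toward 255:
  R: 1 + 0.96×(255−1) = 1 + 243.84 = 244.84 → 245
  G: 242 + 0.96×(255−242) = 242 + 12.48 = 254.48 → 254
  B: 5 + 240 = 245 → 245
After the tint: rgb(245, 254, 245) = #F5FEF5.
Per channel, c → c + 0.38(255 − c):
  R: 245 + 0.38×(255−245) = 245 + 3.8 = 248.8 → 249
  G: 254 + 0.38 = 254.38 → 254
  B: 245 + 0.38×(255−245) = 245 + 3.8 = 248.8 → 249
rgb(249, 254, 249) = #F9FEF9.

#F9FEF9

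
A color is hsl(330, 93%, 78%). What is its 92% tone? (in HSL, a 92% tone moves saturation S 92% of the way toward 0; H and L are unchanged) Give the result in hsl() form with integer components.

hsl(330, 7%, 78%)

S moves 92% from 93 toward 0: 93 − 85.56 = 7.44 → 7.
H and L are unchanged.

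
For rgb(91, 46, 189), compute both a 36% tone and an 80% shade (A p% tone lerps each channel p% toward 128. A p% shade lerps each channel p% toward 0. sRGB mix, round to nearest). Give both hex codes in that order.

36% tone:
  R: 91 + 13.32 = 104.32 → 104
  G: 46 + 0.36×(128−46) = 46 + 29.52 = 75.52 → 76
  B: 189 + 0.36×(128−189) = 189 − 21.96 = 167.04 → 167
  → #684CA7
80% shade:
  R: 91 − 72.8 = 18.2 → 18
  G: 46 − 36.8 = 9.2 → 9
  B: 189 + 0.8×(0−189) = 189 − 151.2 = 37.8 → 38
  → #120926

#684CA7, #120926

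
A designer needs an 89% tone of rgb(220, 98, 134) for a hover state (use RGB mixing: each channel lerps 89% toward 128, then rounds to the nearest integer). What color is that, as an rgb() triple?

rgb(138, 125, 129)

Per channel, c → c + 0.89(128 − c):
  R: 220 − 81.88 = 138.12 → 138
  G: 98 + 0.89×(128−98) = 98 + 26.7 = 124.7 → 125
  B: 134 − 5.34 = 128.66 → 129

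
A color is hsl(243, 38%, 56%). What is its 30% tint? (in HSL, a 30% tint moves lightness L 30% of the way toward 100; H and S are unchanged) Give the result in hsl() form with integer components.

L moves 30% from 56 toward 100: 56 + 13.2 = 69.2 → 69.
H and S are unchanged.

hsl(243, 38%, 69%)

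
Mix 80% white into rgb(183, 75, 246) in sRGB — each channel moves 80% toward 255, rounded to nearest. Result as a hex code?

#f1dbfd

Per channel, c → c + 0.8(255 − c):
  R: 183 + 0.8×(255−183) = 183 + 57.6 = 240.6 → 241
  G: 75 + 0.8×(255−75) = 75 + 144 = 219 → 219
  B: 246 + 7.2 = 253.2 → 253
rgb(241, 219, 253) = #f1dbfd.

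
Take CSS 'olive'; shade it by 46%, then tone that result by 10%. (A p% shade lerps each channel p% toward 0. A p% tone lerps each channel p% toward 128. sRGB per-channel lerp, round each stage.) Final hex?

#4B4B0D

CSS olive is rgb(128, 128, 0).
Per channel, c → c + 0.46(0 − c):
  R: 128 + 0.46×(0−128) = 128 − 58.88 = 69.12 → 69
  G: 128 − 58.88 = 69.12 → 69
  B: 0 + 0.46×(0−0) = 0 + 0 = 0 → 0
After the shade: rgb(69, 69, 0) = #454500.
Lerp each channel 10% toward 128:
  R: 69 + 0.1×(128−69) = 69 + 5.9 = 74.9 → 75
  G: 69 + 0.1×(128−69) = 69 + 5.9 = 74.9 → 75
  B: 0 + 0.1×(128−0) = 0 + 12.8 = 12.8 → 13
rgb(75, 75, 13) = #4B4B0D.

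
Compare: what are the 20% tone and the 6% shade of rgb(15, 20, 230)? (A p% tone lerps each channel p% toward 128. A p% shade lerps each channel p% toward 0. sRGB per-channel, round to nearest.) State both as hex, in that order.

20% tone:
  R: 15 + 22.6 = 37.6 → 38
  G: 20 + 21.6 = 41.6 → 42
  B: 230 + 0.2×(128−230) = 230 − 20.4 = 209.6 → 210
  → #262ad2
6% shade:
  R: 15 + 0.06×(0−15) = 15 − 0.9 = 14.1 → 14
  G: 20 − 1.2 = 18.8 → 19
  B: 230 − 13.8 = 216.2 → 216
  → #0e13d8

#262ad2, #0e13d8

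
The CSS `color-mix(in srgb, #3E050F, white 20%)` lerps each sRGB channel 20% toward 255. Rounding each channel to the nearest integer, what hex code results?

#3E050F is rgb(62, 5, 15).
Lerp each channel 20% toward 255:
  R: 62 + 0.2×(255−62) = 62 + 38.6 = 100.6 → 101
  G: 5 + 50 = 55 → 55
  B: 15 + 0.2×(255−15) = 15 + 48 = 63 → 63
rgb(101, 55, 63) = #65373F.

#65373F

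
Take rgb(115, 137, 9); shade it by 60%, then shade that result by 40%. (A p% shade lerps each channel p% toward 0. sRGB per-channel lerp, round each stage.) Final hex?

Lerp each channel 60% toward 0:
  R: 115 − 69 = 46 → 46
  G: 137 + 0.6×(0−137) = 137 − 82.2 = 54.8 → 55
  B: 9 − 5.4 = 3.6 → 4
After the shade: rgb(46, 55, 4) = #2e3704.
A 40% shade moves each channel 40% toward 0:
  R: 46 + 0.4×(0−46) = 46 − 18.4 = 27.6 → 28
  G: 55 + 0.4×(0−55) = 55 − 22 = 33 → 33
  B: 4 + 0.4×(0−4) = 4 − 1.6 = 2.4 → 2
rgb(28, 33, 2) = #1c2102.

#1c2102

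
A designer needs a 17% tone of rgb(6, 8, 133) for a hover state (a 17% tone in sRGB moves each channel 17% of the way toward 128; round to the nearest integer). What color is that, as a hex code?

Per channel, c → c + 0.17(128 − c):
  R: 6 + 0.17×(128−6) = 6 + 20.74 = 26.74 → 27
  G: 8 + 20.4 = 28.4 → 28
  B: 133 + 0.17×(128−133) = 133 − 0.85 = 132.15 → 132
rgb(27, 28, 132) = #1b1c84.

#1b1c84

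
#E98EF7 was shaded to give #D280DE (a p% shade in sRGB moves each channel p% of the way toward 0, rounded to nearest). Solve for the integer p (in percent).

10%

#E98EF7 is rgb(233, 142, 247); #D280DE is rgb(210, 128, 222).
On the B channel (widest range): 222 ≈ 247 + (p/100)(0 − 247), so p ≈ 100×(222 − 247)/(0 − 247) = -2500/-247 = 10.12.
p = 10 reproduces all three channels after rounding.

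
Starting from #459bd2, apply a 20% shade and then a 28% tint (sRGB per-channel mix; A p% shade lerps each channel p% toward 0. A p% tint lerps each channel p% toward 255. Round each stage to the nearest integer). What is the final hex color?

#6fa1c0

#459bd2 is rgb(69, 155, 210).
A 20% shade moves each channel 20% toward 0:
  R: 69 − 13.8 = 55.2 → 55
  G: 155 − 31 = 124 → 124
  B: 210 + 0.2×(0−210) = 210 − 42 = 168 → 168
After the shade: rgb(55, 124, 168) = #377ca8.
A 28% tint moves each channel 28% toward 255:
  R: 55 + 56 = 111 → 111
  G: 124 + 0.28×(255−124) = 124 + 36.68 = 160.68 → 161
  B: 168 + 0.28×(255−168) = 168 + 24.36 = 192.36 → 192
rgb(111, 161, 192) = #6fa1c0.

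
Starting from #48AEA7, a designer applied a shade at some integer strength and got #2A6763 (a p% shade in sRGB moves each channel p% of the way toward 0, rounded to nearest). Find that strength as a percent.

41%

#48AEA7 is rgb(72, 174, 167); #2A6763 is rgb(42, 103, 99).
On the G channel (widest range): 103 ≈ 174 + (p/100)(0 − 174), so p ≈ 100×(103 − 174)/(0 − 174) = -7100/-174 = 40.80.
p = 41 reproduces all three channels after rounding.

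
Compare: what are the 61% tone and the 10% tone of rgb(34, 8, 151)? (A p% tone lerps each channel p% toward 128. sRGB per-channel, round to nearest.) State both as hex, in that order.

61% tone:
  R: 34 + 57.34 = 91.34 → 91
  G: 8 + 0.61×(128−8) = 8 + 73.2 = 81.2 → 81
  B: 151 − 14.03 = 136.97 → 137
  → #5B5189
10% tone:
  R: 34 + 9.4 = 43.4 → 43
  G: 8 + 12 = 20 → 20
  B: 151 + 0.1×(128−151) = 151 − 2.3 = 148.7 → 149
  → #2B1495

#5B5189, #2B1495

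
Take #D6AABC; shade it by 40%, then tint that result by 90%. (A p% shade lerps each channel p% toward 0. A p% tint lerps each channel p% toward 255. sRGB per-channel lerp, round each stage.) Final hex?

#F2F0F1

#D6AABC is rgb(214, 170, 188).
Per channel, c → c + 0.4(0 − c):
  R: 214 − 85.6 = 128.4 → 128
  G: 170 + 0.4×(0−170) = 170 − 68 = 102 → 102
  B: 188 − 75.2 = 112.8 → 113
After the shade: rgb(128, 102, 113) = #806671.
A 90% tint moves each channel 90% toward 255:
  R: 128 + 0.9×(255−128) = 128 + 114.3 = 242.3 → 242
  G: 102 + 137.7 = 239.7 → 240
  B: 113 + 0.9×(255−113) = 113 + 127.8 = 240.8 → 241
rgb(242, 240, 241) = #F2F0F1.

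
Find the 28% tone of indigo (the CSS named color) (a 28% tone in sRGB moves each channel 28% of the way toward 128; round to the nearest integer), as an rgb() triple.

CSS indigo is rgb(75, 0, 130).
Lerp each channel 28% toward 128:
  R: 75 + 0.28×(128−75) = 75 + 14.84 = 89.84 → 90
  G: 0 + 35.84 = 35.84 → 36
  B: 130 + 0.28×(128−130) = 130 − 0.56 = 129.44 → 129

rgb(90, 36, 129)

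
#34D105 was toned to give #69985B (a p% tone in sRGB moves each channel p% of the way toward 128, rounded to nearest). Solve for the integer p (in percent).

#34D105 is rgb(52, 209, 5); #69985B is rgb(105, 152, 91).
On the B channel (widest range): 91 ≈ 5 + (p/100)(128 − 5), so p ≈ 100×(91 − 5)/(128 − 5) = 8600/123 = 69.92.
p = 70 reproduces all three channels after rounding.

70%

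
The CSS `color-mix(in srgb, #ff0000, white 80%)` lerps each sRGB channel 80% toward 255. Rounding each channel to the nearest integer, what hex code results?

#ffcccc

#ff0000 is rgb(255, 0, 0).
Per channel, c → c + 0.8(255 − c):
  R: 255 + 0.8×(255−255) = 255 + 0 = 255 → 255
  G: 0 + 204 = 204 → 204
  B: 0 + 204 = 204 → 204
rgb(255, 204, 204) = #ffcccc.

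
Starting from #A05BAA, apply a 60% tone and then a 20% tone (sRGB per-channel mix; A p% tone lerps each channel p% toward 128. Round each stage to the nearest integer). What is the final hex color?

#8A748E

#A05BAA is rgb(160, 91, 170).
Lerp each channel 60% toward 128:
  R: 160 + 0.6×(128−160) = 160 − 19.2 = 140.8 → 141
  G: 91 + 22.2 = 113.2 → 113
  B: 170 − 25.2 = 144.8 → 145
After the tone: rgb(141, 113, 145) = #8D7191.
A 20% tone moves each channel 20% toward 128:
  R: 141 + 0.2×(128−141) = 141 − 2.6 = 138.4 → 138
  G: 113 + 0.2×(128−113) = 113 + 3 = 116 → 116
  B: 145 + 0.2×(128−145) = 145 − 3.4 = 141.6 → 142
rgb(138, 116, 142) = #8A748E.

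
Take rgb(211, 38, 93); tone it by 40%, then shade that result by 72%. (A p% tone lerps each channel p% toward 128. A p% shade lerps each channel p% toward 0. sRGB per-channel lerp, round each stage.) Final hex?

A 40% tone moves each channel 40% toward 128:
  R: 211 + 0.4×(128−211) = 211 − 33.2 = 177.8 → 178
  G: 38 + 0.4×(128−38) = 38 + 36 = 74 → 74
  B: 93 + 14 = 107 → 107
After the tone: rgb(178, 74, 107) = #B24A6B.
Lerp each channel 72% toward 0:
  R: 178 − 128.16 = 49.84 → 50
  G: 74 + 0.72×(0−74) = 74 − 53.28 = 20.72 → 21
  B: 107 − 77.04 = 29.96 → 30
rgb(50, 21, 30) = #32151E.

#32151E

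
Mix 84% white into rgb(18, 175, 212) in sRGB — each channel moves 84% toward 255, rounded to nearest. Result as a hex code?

#d9f2f8

Per channel, c → c + 0.84(255 − c):
  R: 18 + 0.84×(255−18) = 18 + 199.08 = 217.08 → 217
  G: 175 + 67.2 = 242.2 → 242
  B: 212 + 0.84×(255−212) = 212 + 36.12 = 248.12 → 248
rgb(217, 242, 248) = #d9f2f8.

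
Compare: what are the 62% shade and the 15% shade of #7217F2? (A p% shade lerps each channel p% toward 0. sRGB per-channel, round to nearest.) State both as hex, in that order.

#7217F2 is rgb(114, 23, 242).
62% shade:
  R: 114 − 70.68 = 43.32 → 43
  G: 23 + 0.62×(0−23) = 23 − 14.26 = 8.74 → 9
  B: 242 + 0.62×(0−242) = 242 − 150.04 = 91.96 → 92
  → #2B095C
15% shade:
  R: 114 + 0.15×(0−114) = 114 − 17.1 = 96.9 → 97
  G: 23 + 0.15×(0−23) = 23 − 3.45 = 19.55 → 20
  B: 242 − 36.3 = 205.7 → 206
  → #6114CE

#2B095C, #6114CE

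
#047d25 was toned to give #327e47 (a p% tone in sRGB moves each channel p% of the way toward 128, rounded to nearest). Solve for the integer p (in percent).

37%

#047d25 is rgb(4, 125, 37); #327e47 is rgb(50, 126, 71).
On the R channel (widest range): 50 ≈ 4 + (p/100)(128 − 4), so p ≈ 100×(50 − 4)/(128 − 4) = 4600/124 = 37.10.
p = 37 reproduces all three channels after rounding.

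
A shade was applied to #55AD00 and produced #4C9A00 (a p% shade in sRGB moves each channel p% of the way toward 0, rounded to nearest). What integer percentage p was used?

#55AD00 is rgb(85, 173, 0); #4C9A00 is rgb(76, 154, 0).
On the G channel (widest range): 154 ≈ 173 + (p/100)(0 − 173), so p ≈ 100×(154 − 173)/(0 − 173) = -1900/-173 = 10.98.
p = 11 reproduces all three channels after rounding.

11%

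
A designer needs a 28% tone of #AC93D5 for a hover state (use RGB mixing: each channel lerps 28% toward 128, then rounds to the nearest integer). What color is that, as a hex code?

#AC93D5 is rgb(172, 147, 213).
A 28% tone moves each channel 28% toward 128:
  R: 172 − 12.32 = 159.68 → 160
  G: 147 + 0.28×(128−147) = 147 − 5.32 = 141.68 → 142
  B: 213 − 23.8 = 189.2 → 189
rgb(160, 142, 189) = #A08EBD.

#A08EBD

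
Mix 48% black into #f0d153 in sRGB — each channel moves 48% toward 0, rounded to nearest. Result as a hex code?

#7d6d2b

#f0d153 is rgb(240, 209, 83).
A 48% shade moves each channel 48% toward 0:
  R: 240 − 115.2 = 124.8 → 125
  G: 209 + 0.48×(0−209) = 209 − 100.32 = 108.68 → 109
  B: 83 − 39.84 = 43.16 → 43
rgb(125, 109, 43) = #7d6d2b.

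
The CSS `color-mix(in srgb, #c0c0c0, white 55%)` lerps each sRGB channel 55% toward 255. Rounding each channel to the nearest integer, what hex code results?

#c0c0c0 is rgb(192, 192, 192).
Lerp each channel 55% toward 255:
  R: 192 + 0.55×(255−192) = 192 + 34.65 = 226.65 → 227
  G: 192 + 34.65 = 226.65 → 227
  B: 192 + 34.65 = 226.65 → 227
rgb(227, 227, 227) = #e3e3e3.

#e3e3e3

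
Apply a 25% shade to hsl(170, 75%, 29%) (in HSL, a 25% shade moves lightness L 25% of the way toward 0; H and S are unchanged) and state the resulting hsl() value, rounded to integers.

hsl(170, 75%, 22%)

L moves 25% from 29 toward 0: 29 − 7.25 = 21.75 → 22.
H and S are unchanged.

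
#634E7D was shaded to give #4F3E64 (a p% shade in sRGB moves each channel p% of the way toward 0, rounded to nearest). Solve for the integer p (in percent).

20%

#634E7D is rgb(99, 78, 125); #4F3E64 is rgb(79, 62, 100).
On the B channel (widest range): 100 ≈ 125 + (p/100)(0 − 125), so p ≈ 100×(100 − 125)/(0 − 125) = -2500/-125 = 20.00.
p = 20 reproduces all three channels after rounding.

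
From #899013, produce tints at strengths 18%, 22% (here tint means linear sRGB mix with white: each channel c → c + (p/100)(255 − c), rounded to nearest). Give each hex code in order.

#899013 is rgb(137, 144, 19).
18%: (137 + 21.24 = 158.24→158, 144 + 19.98 = 163.98→164, 19 + 42.48 = 61.48→61) → #9ea43d
22%: (137 + 25.96 = 162.96→163, 144 + 24.42 = 168.42→168, 19 + 51.92 = 70.92→71) → #a3a847

#9ea43d, #a3a847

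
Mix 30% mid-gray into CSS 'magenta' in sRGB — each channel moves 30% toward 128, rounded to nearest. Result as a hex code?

#D926D9

CSS magenta is rgb(255, 0, 255).
Per channel, c → c + 0.3(128 − c):
  R: 255 + 0.3×(128−255) = 255 − 38.1 = 216.9 → 217
  G: 0 + 0.3×(128−0) = 0 + 38.4 = 38.4 → 38
  B: 255 − 38.1 = 216.9 → 217
rgb(217, 38, 217) = #D926D9.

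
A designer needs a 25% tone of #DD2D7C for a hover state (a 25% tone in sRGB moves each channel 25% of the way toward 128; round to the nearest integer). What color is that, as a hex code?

#C6427D

#DD2D7C is rgb(221, 45, 124).
Per channel, c → c + 0.25(128 − c):
  R: 221 − 23.25 = 197.75 → 198
  G: 45 + 0.25×(128−45) = 45 + 20.75 = 65.75 → 66
  B: 124 + 0.25×(128−124) = 124 + 1 = 125 → 125
rgb(198, 66, 125) = #C6427D.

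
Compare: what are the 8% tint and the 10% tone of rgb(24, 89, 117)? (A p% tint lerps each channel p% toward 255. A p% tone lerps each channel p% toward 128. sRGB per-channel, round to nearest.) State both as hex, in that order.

#2a6680, #225d76

8% tint:
  R: 24 + 18.48 = 42.48 → 42
  G: 89 + 13.28 = 102.28 → 102
  B: 117 + 0.08×(255−117) = 117 + 11.04 = 128.04 → 128
  → #2a6680
10% tone:
  R: 24 + 10.4 = 34.4 → 34
  G: 89 + 3.9 = 92.9 → 93
  B: 117 + 1.1 = 118.1 → 118
  → #225d76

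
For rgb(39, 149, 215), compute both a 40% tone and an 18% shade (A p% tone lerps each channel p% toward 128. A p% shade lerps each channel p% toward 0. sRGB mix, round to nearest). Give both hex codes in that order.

#4B8DB4, #207AB0

40% tone:
  R: 39 + 35.6 = 74.6 → 75
  G: 149 − 8.4 = 140.6 → 141
  B: 215 − 34.8 = 180.2 → 180
  → #4B8DB4
18% shade:
  R: 39 + 0.18×(0−39) = 39 − 7.02 = 31.98 → 32
  G: 149 − 26.82 = 122.18 → 122
  B: 215 + 0.18×(0−215) = 215 − 38.7 = 176.3 → 176
  → #207AB0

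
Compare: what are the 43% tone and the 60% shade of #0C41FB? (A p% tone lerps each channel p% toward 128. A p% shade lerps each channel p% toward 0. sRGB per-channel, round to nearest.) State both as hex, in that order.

#3E5CC6, #051A64

#0C41FB is rgb(12, 65, 251).
43% tone:
  R: 12 + 0.43×(128−12) = 12 + 49.88 = 61.88 → 62
  G: 65 + 27.09 = 92.09 → 92
  B: 251 + 0.43×(128−251) = 251 − 52.89 = 198.11 → 198
  → #3E5CC6
60% shade:
  R: 12 − 7.2 = 4.8 → 5
  G: 65 − 39 = 26 → 26
  B: 251 − 150.6 = 100.4 → 100
  → #051A64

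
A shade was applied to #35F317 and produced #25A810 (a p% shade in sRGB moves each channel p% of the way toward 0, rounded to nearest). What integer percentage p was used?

31%

#35F317 is rgb(53, 243, 23); #25A810 is rgb(37, 168, 16).
On the G channel (widest range): 168 ≈ 243 + (p/100)(0 − 243), so p ≈ 100×(168 − 243)/(0 − 243) = -7500/-243 = 30.86.
p = 31 reproduces all three channels after rounding.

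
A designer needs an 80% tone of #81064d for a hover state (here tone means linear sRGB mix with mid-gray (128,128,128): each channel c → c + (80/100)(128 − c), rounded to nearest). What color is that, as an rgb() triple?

rgb(128, 104, 118)

#81064d is rgb(129, 6, 77).
Per channel, c → c + 0.8(128 − c):
  R: 129 + 0.8×(128−129) = 129 − 0.8 = 128.2 → 128
  G: 6 + 97.6 = 103.6 → 104
  B: 77 + 0.8×(128−77) = 77 + 40.8 = 117.8 → 118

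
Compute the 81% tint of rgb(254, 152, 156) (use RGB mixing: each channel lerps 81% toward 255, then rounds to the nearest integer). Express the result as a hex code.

Lerp each channel 81% toward 255:
  R: 254 + 0.81×(255−254) = 254 + 0.81 = 254.81 → 255
  G: 152 + 0.81×(255−152) = 152 + 83.43 = 235.43 → 235
  B: 156 + 0.81×(255−156) = 156 + 80.19 = 236.19 → 236
rgb(255, 235, 236) = #FFEBEC.

#FFEBEC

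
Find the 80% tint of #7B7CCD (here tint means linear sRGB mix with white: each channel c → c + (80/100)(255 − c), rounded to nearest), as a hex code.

#7B7CCD is rgb(123, 124, 205).
Lerp each channel 80% toward 255:
  R: 123 + 105.6 = 228.6 → 229
  G: 124 + 104.8 = 228.8 → 229
  B: 205 + 40 = 245 → 245
rgb(229, 229, 245) = #E5E5F5.

#E5E5F5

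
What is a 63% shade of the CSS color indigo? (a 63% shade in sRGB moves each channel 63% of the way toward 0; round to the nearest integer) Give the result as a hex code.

CSS indigo is rgb(75, 0, 130).
Lerp each channel 63% toward 0:
  R: 75 + 0.63×(0−75) = 75 − 47.25 = 27.75 → 28
  G: 0 + 0 = 0 → 0
  B: 130 + 0.63×(0−130) = 130 − 81.9 = 48.1 → 48
rgb(28, 0, 48) = #1C0030.

#1C0030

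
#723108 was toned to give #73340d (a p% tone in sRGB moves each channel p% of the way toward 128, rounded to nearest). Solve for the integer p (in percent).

#723108 is rgb(114, 49, 8); #73340d is rgb(115, 52, 13).
On the B channel (widest range): 13 ≈ 8 + (p/100)(128 − 8), so p ≈ 100×(13 − 8)/(128 − 8) = 500/120 = 4.17.
p = 4 reproduces all three channels after rounding.

4%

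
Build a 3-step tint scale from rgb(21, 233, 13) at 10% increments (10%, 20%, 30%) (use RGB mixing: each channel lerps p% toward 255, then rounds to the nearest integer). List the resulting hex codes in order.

10%: (21 + 23.4 = 44.4→44, 233 + 2.2 = 235.2→235, 13 + 24.2 = 37.2→37) → #2CEB25
20%: (21 + 46.8 = 67.8→68, 233 + 4.4 = 237.4→237, 13 + 48.4 = 61.4→61) → #44ED3D
30%: (21 + 70.2 = 91.2→91, 233 + 6.6 = 239.6→240, 13 + 72.6 = 85.6→86) → #5BF056

#2CEB25, #44ED3D, #5BF056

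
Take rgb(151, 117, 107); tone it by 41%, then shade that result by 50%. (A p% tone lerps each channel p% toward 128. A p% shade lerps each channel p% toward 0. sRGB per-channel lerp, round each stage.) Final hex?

#473d3a

A 41% tone moves each channel 41% toward 128:
  R: 151 + 0.41×(128−151) = 151 − 9.43 = 141.57 → 142
  G: 117 + 4.51 = 121.51 → 122
  B: 107 + 0.41×(128−107) = 107 + 8.61 = 115.61 → 116
After the tone: rgb(142, 122, 116) = #8e7a74.
A 50% shade moves each channel 50% toward 0:
  R: 142 + 0.5×(0−142) = 142 − 71 = 71 → 71
  G: 122 + 0.5×(0−122) = 122 − 61 = 61 → 61
  B: 116 − 58 = 58 → 58
rgb(71, 61, 58) = #473d3a.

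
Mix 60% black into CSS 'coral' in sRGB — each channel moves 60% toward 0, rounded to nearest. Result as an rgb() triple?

CSS coral is rgb(255, 127, 80).
A 60% shade moves each channel 60% toward 0:
  R: 255 − 153 = 102 → 102
  G: 127 + 0.6×(0−127) = 127 − 76.2 = 50.8 → 51
  B: 80 + 0.6×(0−80) = 80 − 48 = 32 → 32

rgb(102, 51, 32)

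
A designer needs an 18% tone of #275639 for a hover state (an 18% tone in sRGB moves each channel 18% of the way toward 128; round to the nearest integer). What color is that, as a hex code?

#275639 is rgb(39, 86, 57).
Lerp each channel 18% toward 128:
  R: 39 + 0.18×(128−39) = 39 + 16.02 = 55.02 → 55
  G: 86 + 7.56 = 93.56 → 94
  B: 57 + 12.78 = 69.78 → 70
rgb(55, 94, 70) = #375e46.

#375e46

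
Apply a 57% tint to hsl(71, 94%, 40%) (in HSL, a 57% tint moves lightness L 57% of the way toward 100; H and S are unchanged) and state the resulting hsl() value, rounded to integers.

hsl(71, 94%, 74%)

L moves 57% from 40 toward 100: 40 + 34.2 = 74.2 → 74.
H and S are unchanged.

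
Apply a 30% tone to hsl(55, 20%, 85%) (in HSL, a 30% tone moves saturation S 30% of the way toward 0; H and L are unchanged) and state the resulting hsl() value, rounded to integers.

hsl(55, 14%, 85%)

S moves 30% from 20 toward 0: 20 − 6 = 14 → 14.
H and L are unchanged.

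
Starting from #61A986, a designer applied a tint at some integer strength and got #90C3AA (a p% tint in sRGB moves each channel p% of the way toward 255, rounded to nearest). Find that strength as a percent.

30%

#61A986 is rgb(97, 169, 134); #90C3AA is rgb(144, 195, 170).
On the R channel (widest range): 144 ≈ 97 + (p/100)(255 − 97), so p ≈ 100×(144 − 97)/(255 − 97) = 4700/158 = 29.75.
p = 30 reproduces all three channels after rounding.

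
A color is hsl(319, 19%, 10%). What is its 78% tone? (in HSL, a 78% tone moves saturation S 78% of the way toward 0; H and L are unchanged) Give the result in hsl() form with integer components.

S moves 78% from 19 toward 0: 19 − 14.82 = 4.18 → 4.
H and L are unchanged.

hsl(319, 4%, 10%)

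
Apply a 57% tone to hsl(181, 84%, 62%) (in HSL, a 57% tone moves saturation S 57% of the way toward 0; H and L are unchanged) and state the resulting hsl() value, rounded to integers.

S moves 57% from 84 toward 0: 84 − 47.88 = 36.12 → 36.
H and L are unchanged.

hsl(181, 36%, 62%)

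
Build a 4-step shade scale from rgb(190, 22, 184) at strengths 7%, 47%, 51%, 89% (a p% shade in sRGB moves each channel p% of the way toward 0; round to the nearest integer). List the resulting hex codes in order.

#B114AB, #650C62, #5D0B5A, #150214

7%: (190 − 13.3 = 176.7→177, 22 − 1.54 = 20.46→20, 184 − 12.88 = 171.12→171) → #B114AB
47%: (190 − 89.3 = 100.7→101, 22 − 10.34 = 11.66→12, 184 − 86.48 = 97.52→98) → #650C62
51%: (190 − 96.9 = 93.1→93, 22 − 11.22 = 10.78→11, 184 − 93.84 = 90.16→90) → #5D0B5A
89%: (190 − 169.1 = 20.9→21, 22 − 19.58 = 2.42→2, 184 − 163.76 = 20.24→20) → #150214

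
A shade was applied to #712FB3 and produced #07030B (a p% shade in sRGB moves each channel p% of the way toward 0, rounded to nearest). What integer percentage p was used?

94%

#712FB3 is rgb(113, 47, 179); #07030B is rgb(7, 3, 11).
On the B channel (widest range): 11 ≈ 179 + (p/100)(0 − 179), so p ≈ 100×(11 − 179)/(0 − 179) = -16800/-179 = 93.85.
p = 94 reproduces all three channels after rounding.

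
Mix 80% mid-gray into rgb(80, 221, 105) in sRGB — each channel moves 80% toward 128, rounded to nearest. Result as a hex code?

#76937b

Lerp each channel 80% toward 128:
  R: 80 + 0.8×(128−80) = 80 + 38.4 = 118.4 → 118
  G: 221 − 74.4 = 146.6 → 147
  B: 105 + 18.4 = 123.4 → 123
rgb(118, 147, 123) = #76937b.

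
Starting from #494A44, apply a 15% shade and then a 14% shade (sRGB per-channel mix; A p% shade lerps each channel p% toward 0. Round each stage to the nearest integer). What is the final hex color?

#494A44 is rgb(73, 74, 68).
A 15% shade moves each channel 15% toward 0:
  R: 73 − 10.95 = 62.05 → 62
  G: 74 + 0.15×(0−74) = 74 − 11.1 = 62.9 → 63
  B: 68 − 10.2 = 57.8 → 58
After the shade: rgb(62, 63, 58) = #3E3F3A.
A 14% shade moves each channel 14% toward 0:
  R: 62 − 8.68 = 53.32 → 53
  G: 63 − 8.82 = 54.18 → 54
  B: 58 + 0.14×(0−58) = 58 − 8.12 = 49.88 → 50
rgb(53, 54, 50) = #353632.

#353632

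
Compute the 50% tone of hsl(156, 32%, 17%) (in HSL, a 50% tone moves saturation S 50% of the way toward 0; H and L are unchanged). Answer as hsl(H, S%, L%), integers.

hsl(156, 16%, 17%)

S moves 50% from 32 toward 0: 32 − 16 = 16 → 16.
H and L are unchanged.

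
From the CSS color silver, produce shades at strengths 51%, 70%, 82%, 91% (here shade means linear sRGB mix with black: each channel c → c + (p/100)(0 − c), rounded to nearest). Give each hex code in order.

#5E5E5E, #3A3A3A, #232323, #111111

CSS silver is rgb(192, 192, 192).
51%: (192 − 97.92 = 94.08→94, 192 − 97.92 = 94.08→94, 192 − 97.92 = 94.08→94) → #5E5E5E
70%: (192 − 134.4 = 57.6→58, 192 − 134.4 = 57.6→58, 192 − 134.4 = 57.6→58) → #3A3A3A
82%: (192 − 157.44 = 34.56→35, 192 − 157.44 = 34.56→35, 192 − 157.44 = 34.56→35) → #232323
91%: (192 − 174.72 = 17.28→17, 192 − 174.72 = 17.28→17, 192 − 174.72 = 17.28→17) → #111111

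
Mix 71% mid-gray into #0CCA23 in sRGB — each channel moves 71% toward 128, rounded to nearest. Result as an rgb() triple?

rgb(94, 149, 101)

#0CCA23 is rgb(12, 202, 35).
Per channel, c → c + 0.71(128 − c):
  R: 12 + 0.71×(128−12) = 12 + 82.36 = 94.36 → 94
  G: 202 − 52.54 = 149.46 → 149
  B: 35 + 0.71×(128−35) = 35 + 66.03 = 101.03 → 101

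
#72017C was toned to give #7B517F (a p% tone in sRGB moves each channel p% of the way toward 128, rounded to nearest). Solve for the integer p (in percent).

63%

#72017C is rgb(114, 1, 124); #7B517F is rgb(123, 81, 127).
On the G channel (widest range): 81 ≈ 1 + (p/100)(128 − 1), so p ≈ 100×(81 − 1)/(128 − 1) = 8000/127 = 62.99.
p = 63 reproduces all three channels after rounding.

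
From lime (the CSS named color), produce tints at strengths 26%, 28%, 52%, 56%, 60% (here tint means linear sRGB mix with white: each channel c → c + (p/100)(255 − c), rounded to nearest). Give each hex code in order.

CSS lime is rgb(0, 255, 0).
26%: (0 + 66.3 = 66.3→66, 255→255, 0 + 66.3 = 66.3→66) → #42ff42
28%: (0 + 71.4 = 71.4→71, 255→255, 0 + 71.4 = 71.4→71) → #47ff47
52%: (0 + 132.6 = 132.6→133, 255→255, 0 + 132.6 = 132.6→133) → #85ff85
56%: (0 + 142.8 = 142.8→143, 255→255, 0 + 142.8 = 142.8→143) → #8fff8f
60%: (0 + 153 = 153→153, 255→255, 0 + 153 = 153→153) → #99ff99

#42ff42, #47ff47, #85ff85, #8fff8f, #99ff99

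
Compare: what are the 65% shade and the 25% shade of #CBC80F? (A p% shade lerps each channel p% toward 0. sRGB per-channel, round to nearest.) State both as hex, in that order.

#474605, #98960B

#CBC80F is rgb(203, 200, 15).
65% shade:
  R: 203 + 0.65×(0−203) = 203 − 131.95 = 71.05 → 71
  G: 200 + 0.65×(0−200) = 200 − 130 = 70 → 70
  B: 15 + 0.65×(0−15) = 15 − 9.75 = 5.25 → 5
  → #474605
25% shade:
  R: 203 − 50.75 = 152.25 → 152
  G: 200 + 0.25×(0−200) = 200 − 50 = 150 → 150
  B: 15 + 0.25×(0−15) = 15 − 3.75 = 11.25 → 11
  → #98960B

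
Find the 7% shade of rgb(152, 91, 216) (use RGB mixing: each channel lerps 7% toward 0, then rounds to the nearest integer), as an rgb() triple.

Per channel, c → c + 0.07(0 − c):
  R: 152 − 10.64 = 141.36 → 141
  G: 91 + 0.07×(0−91) = 91 − 6.37 = 84.63 → 85
  B: 216 − 15.12 = 200.88 → 201

rgb(141, 85, 201)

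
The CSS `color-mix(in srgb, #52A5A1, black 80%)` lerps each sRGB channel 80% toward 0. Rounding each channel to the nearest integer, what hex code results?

#102120

#52A5A1 is rgb(82, 165, 161).
An 80% shade moves each channel 80% toward 0:
  R: 82 + 0.8×(0−82) = 82 − 65.6 = 16.4 → 16
  G: 165 + 0.8×(0−165) = 165 − 132 = 33 → 33
  B: 161 − 128.8 = 32.2 → 32
rgb(16, 33, 32) = #102120.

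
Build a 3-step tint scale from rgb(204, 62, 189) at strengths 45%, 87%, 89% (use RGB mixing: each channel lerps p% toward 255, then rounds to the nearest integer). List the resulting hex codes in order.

45%: (204 + 22.95 = 226.95→227, 62 + 86.85 = 148.85→149, 189 + 29.7 = 218.7→219) → #E395DB
87%: (204 + 44.37 = 248.37→248, 62 + 167.91 = 229.91→230, 189 + 57.42 = 246.42→246) → #F8E6F6
89%: (204 + 45.39 = 249.39→249, 62 + 171.77 = 233.77→234, 189 + 58.74 = 247.74→248) → #F9EAF8

#E395DB, #F8E6F6, #F9EAF8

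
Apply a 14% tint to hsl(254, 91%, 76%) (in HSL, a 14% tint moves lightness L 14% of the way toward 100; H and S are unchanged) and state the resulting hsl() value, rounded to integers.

L moves 14% from 76 toward 100: 76 + 3.36 = 79.36 → 79.
H and S are unchanged.

hsl(254, 91%, 79%)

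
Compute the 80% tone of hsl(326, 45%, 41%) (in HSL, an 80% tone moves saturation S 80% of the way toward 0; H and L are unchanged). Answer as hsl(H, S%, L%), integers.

S moves 80% from 45 toward 0: 45 − 36 = 9 → 9.
H and L are unchanged.

hsl(326, 9%, 41%)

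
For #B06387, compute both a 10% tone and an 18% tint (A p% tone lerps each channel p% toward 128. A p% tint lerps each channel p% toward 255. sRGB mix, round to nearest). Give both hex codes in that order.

#AB6686, #BE7F9D

#B06387 is rgb(176, 99, 135).
10% tone:
  R: 176 − 4.8 = 171.2 → 171
  G: 99 + 0.1×(128−99) = 99 + 2.9 = 101.9 → 102
  B: 135 − 0.7 = 134.3 → 134
  → #AB6686
18% tint:
  R: 176 + 0.18×(255−176) = 176 + 14.22 = 190.22 → 190
  G: 99 + 0.18×(255−99) = 99 + 28.08 = 127.08 → 127
  B: 135 + 0.18×(255−135) = 135 + 21.6 = 156.6 → 157
  → #BE7F9D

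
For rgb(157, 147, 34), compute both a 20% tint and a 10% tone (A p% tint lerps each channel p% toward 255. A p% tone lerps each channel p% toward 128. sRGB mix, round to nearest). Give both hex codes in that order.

#B1A94E, #9A912B

20% tint:
  R: 157 + 19.6 = 176.6 → 177
  G: 147 + 0.2×(255−147) = 147 + 21.6 = 168.6 → 169
  B: 34 + 0.2×(255−34) = 34 + 44.2 = 78.2 → 78
  → #B1A94E
10% tone:
  R: 157 − 2.9 = 154.1 → 154
  G: 147 + 0.1×(128−147) = 147 − 1.9 = 145.1 → 145
  B: 34 + 9.4 = 43.4 → 43
  → #9A912B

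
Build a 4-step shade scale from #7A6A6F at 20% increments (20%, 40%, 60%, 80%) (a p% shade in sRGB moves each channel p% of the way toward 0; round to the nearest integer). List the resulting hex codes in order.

#7A6A6F is rgb(122, 106, 111).
20%: (122 − 24.4 = 97.6→98, 106 − 21.2 = 84.8→85, 111 − 22.2 = 88.8→89) → #625559
40%: (122 − 48.8 = 73.2→73, 106 − 42.4 = 63.6→64, 111 − 44.4 = 66.6→67) → #494043
60%: (122 − 73.2 = 48.8→49, 106 − 63.6 = 42.4→42, 111 − 66.6 = 44.4→44) → #312A2C
80%: (122 − 97.6 = 24.4→24, 106 − 84.8 = 21.2→21, 111 − 88.8 = 22.2→22) → #181516

#625559, #494043, #312A2C, #181516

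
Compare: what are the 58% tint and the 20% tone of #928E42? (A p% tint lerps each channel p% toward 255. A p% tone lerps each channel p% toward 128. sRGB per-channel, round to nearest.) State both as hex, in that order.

#928E42 is rgb(146, 142, 66).
58% tint:
  R: 146 + 0.58×(255−146) = 146 + 63.22 = 209.22 → 209
  G: 142 + 0.58×(255−142) = 142 + 65.54 = 207.54 → 208
  B: 66 + 0.58×(255−66) = 66 + 109.62 = 175.62 → 176
  → #D1D0B0
20% tone:
  R: 146 + 0.2×(128−146) = 146 − 3.6 = 142.4 → 142
  G: 142 + 0.2×(128−142) = 142 − 2.8 = 139.2 → 139
  B: 66 + 0.2×(128−66) = 66 + 12.4 = 78.4 → 78
  → #8E8B4E

#D1D0B0, #8E8B4E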